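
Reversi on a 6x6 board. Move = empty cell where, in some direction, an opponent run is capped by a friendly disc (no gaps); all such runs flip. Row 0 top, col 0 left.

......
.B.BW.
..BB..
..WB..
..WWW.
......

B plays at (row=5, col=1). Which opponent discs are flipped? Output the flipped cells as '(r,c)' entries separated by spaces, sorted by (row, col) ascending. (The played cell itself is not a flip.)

Answer: (4,2)

Derivation:
Dir NW: first cell '.' (not opp) -> no flip
Dir N: first cell '.' (not opp) -> no flip
Dir NE: opp run (4,2) capped by B -> flip
Dir W: first cell '.' (not opp) -> no flip
Dir E: first cell '.' (not opp) -> no flip
Dir SW: edge -> no flip
Dir S: edge -> no flip
Dir SE: edge -> no flip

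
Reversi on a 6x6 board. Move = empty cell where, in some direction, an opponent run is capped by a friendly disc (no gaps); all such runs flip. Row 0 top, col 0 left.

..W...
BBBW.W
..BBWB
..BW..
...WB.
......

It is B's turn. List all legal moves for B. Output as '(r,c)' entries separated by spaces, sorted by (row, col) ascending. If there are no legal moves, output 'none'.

Answer: (0,3) (0,4) (0,5) (1,4) (3,4) (4,2) (5,3) (5,4)

Derivation:
(0,1): no bracket -> illegal
(0,3): flips 1 -> legal
(0,4): flips 1 -> legal
(0,5): flips 1 -> legal
(1,4): flips 1 -> legal
(3,4): flips 1 -> legal
(3,5): no bracket -> illegal
(4,2): flips 1 -> legal
(5,2): no bracket -> illegal
(5,3): flips 2 -> legal
(5,4): flips 1 -> legal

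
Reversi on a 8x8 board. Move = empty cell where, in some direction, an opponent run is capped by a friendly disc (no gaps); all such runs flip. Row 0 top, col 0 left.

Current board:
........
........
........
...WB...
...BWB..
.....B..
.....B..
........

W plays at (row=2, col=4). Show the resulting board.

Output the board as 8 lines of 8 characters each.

Answer: ........
........
....W...
...WW...
...BWB..
.....B..
.....B..
........

Derivation:
Place W at (2,4); scan 8 dirs for brackets.
Dir NW: first cell '.' (not opp) -> no flip
Dir N: first cell '.' (not opp) -> no flip
Dir NE: first cell '.' (not opp) -> no flip
Dir W: first cell '.' (not opp) -> no flip
Dir E: first cell '.' (not opp) -> no flip
Dir SW: first cell 'W' (not opp) -> no flip
Dir S: opp run (3,4) capped by W -> flip
Dir SE: first cell '.' (not opp) -> no flip
All flips: (3,4)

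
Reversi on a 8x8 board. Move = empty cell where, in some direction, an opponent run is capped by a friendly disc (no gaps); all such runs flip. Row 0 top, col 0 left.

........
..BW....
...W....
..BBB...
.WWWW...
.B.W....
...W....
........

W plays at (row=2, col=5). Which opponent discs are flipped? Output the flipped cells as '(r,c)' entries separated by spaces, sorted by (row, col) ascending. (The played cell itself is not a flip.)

Dir NW: first cell '.' (not opp) -> no flip
Dir N: first cell '.' (not opp) -> no flip
Dir NE: first cell '.' (not opp) -> no flip
Dir W: first cell '.' (not opp) -> no flip
Dir E: first cell '.' (not opp) -> no flip
Dir SW: opp run (3,4) capped by W -> flip
Dir S: first cell '.' (not opp) -> no flip
Dir SE: first cell '.' (not opp) -> no flip

Answer: (3,4)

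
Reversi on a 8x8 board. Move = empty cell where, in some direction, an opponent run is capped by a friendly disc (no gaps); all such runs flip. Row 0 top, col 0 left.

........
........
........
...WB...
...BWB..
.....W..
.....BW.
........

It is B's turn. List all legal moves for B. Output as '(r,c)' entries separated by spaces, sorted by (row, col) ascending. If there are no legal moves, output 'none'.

(2,2): no bracket -> illegal
(2,3): flips 1 -> legal
(2,4): no bracket -> illegal
(3,2): flips 1 -> legal
(3,5): no bracket -> illegal
(4,2): no bracket -> illegal
(4,6): no bracket -> illegal
(5,3): no bracket -> illegal
(5,4): flips 1 -> legal
(5,6): no bracket -> illegal
(5,7): no bracket -> illegal
(6,4): no bracket -> illegal
(6,7): flips 1 -> legal
(7,5): no bracket -> illegal
(7,6): no bracket -> illegal
(7,7): no bracket -> illegal

Answer: (2,3) (3,2) (5,4) (6,7)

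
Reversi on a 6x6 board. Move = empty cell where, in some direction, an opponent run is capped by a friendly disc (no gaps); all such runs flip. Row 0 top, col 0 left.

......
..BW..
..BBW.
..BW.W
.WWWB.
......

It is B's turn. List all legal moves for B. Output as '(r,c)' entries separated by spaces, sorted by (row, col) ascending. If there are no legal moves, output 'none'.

(0,2): no bracket -> illegal
(0,3): flips 1 -> legal
(0,4): flips 1 -> legal
(1,4): flips 1 -> legal
(1,5): no bracket -> illegal
(2,5): flips 1 -> legal
(3,0): no bracket -> illegal
(3,1): no bracket -> illegal
(3,4): flips 1 -> legal
(4,0): flips 3 -> legal
(4,5): no bracket -> illegal
(5,0): flips 1 -> legal
(5,1): no bracket -> illegal
(5,2): flips 1 -> legal
(5,3): flips 2 -> legal
(5,4): flips 1 -> legal

Answer: (0,3) (0,4) (1,4) (2,5) (3,4) (4,0) (5,0) (5,2) (5,3) (5,4)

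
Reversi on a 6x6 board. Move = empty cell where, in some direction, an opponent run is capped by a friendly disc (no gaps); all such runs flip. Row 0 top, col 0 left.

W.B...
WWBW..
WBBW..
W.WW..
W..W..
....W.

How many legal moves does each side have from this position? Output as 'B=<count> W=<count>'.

Answer: B=7 W=3

Derivation:
-- B to move --
(0,1): flips 1 -> legal
(0,3): no bracket -> illegal
(0,4): flips 1 -> legal
(1,4): flips 1 -> legal
(2,4): flips 2 -> legal
(3,1): no bracket -> illegal
(3,4): flips 1 -> legal
(4,1): no bracket -> illegal
(4,2): flips 1 -> legal
(4,4): flips 1 -> legal
(4,5): no bracket -> illegal
(5,0): no bracket -> illegal
(5,1): no bracket -> illegal
(5,2): no bracket -> illegal
(5,3): no bracket -> illegal
(5,5): no bracket -> illegal
B mobility = 7
-- W to move --
(0,1): flips 1 -> legal
(0,3): flips 2 -> legal
(3,1): flips 2 -> legal
W mobility = 3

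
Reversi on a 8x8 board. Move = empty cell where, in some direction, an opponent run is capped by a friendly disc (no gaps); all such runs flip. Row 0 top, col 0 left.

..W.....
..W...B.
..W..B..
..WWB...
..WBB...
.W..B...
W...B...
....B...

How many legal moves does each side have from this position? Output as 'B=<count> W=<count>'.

Answer: B=5 W=5

Derivation:
-- B to move --
(0,1): no bracket -> illegal
(0,3): no bracket -> illegal
(1,1): flips 2 -> legal
(1,3): no bracket -> illegal
(2,1): flips 1 -> legal
(2,3): flips 1 -> legal
(2,4): no bracket -> illegal
(3,1): flips 2 -> legal
(4,0): no bracket -> illegal
(4,1): flips 1 -> legal
(5,0): no bracket -> illegal
(5,2): no bracket -> illegal
(5,3): no bracket -> illegal
(6,1): no bracket -> illegal
(6,2): no bracket -> illegal
(7,0): no bracket -> illegal
(7,1): no bracket -> illegal
B mobility = 5
-- W to move --
(0,5): no bracket -> illegal
(0,6): no bracket -> illegal
(0,7): no bracket -> illegal
(1,4): no bracket -> illegal
(1,5): no bracket -> illegal
(1,7): no bracket -> illegal
(2,3): no bracket -> illegal
(2,4): no bracket -> illegal
(2,6): no bracket -> illegal
(2,7): no bracket -> illegal
(3,5): flips 1 -> legal
(3,6): no bracket -> illegal
(4,5): flips 2 -> legal
(5,2): no bracket -> illegal
(5,3): flips 1 -> legal
(5,5): flips 1 -> legal
(6,3): no bracket -> illegal
(6,5): flips 2 -> legal
(7,3): no bracket -> illegal
(7,5): no bracket -> illegal
W mobility = 5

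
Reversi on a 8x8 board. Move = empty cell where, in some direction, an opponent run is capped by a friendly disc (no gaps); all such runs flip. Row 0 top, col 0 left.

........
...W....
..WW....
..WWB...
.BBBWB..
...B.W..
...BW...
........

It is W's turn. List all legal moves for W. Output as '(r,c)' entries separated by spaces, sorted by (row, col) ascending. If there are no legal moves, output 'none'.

(2,4): flips 1 -> legal
(2,5): no bracket -> illegal
(3,0): no bracket -> illegal
(3,1): flips 2 -> legal
(3,5): flips 2 -> legal
(3,6): no bracket -> illegal
(4,0): flips 3 -> legal
(4,6): flips 1 -> legal
(5,0): flips 1 -> legal
(5,1): flips 1 -> legal
(5,2): flips 1 -> legal
(5,4): flips 1 -> legal
(5,6): flips 2 -> legal
(6,2): flips 2 -> legal
(7,2): no bracket -> illegal
(7,3): flips 3 -> legal
(7,4): no bracket -> illegal

Answer: (2,4) (3,1) (3,5) (4,0) (4,6) (5,0) (5,1) (5,2) (5,4) (5,6) (6,2) (7,3)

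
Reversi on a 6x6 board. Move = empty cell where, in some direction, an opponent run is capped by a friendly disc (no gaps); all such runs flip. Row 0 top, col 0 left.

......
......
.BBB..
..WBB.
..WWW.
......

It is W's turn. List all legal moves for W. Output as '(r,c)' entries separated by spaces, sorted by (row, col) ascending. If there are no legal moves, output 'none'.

(1,0): flips 1 -> legal
(1,1): flips 2 -> legal
(1,2): flips 1 -> legal
(1,3): flips 2 -> legal
(1,4): flips 1 -> legal
(2,0): no bracket -> illegal
(2,4): flips 2 -> legal
(2,5): flips 1 -> legal
(3,0): no bracket -> illegal
(3,1): no bracket -> illegal
(3,5): flips 2 -> legal
(4,5): no bracket -> illegal

Answer: (1,0) (1,1) (1,2) (1,3) (1,4) (2,4) (2,5) (3,5)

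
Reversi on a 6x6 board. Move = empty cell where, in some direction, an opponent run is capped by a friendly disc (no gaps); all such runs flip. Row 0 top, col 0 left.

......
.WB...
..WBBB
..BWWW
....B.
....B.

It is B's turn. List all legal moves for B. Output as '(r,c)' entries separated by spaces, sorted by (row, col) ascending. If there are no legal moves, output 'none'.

(0,0): flips 3 -> legal
(0,1): no bracket -> illegal
(0,2): no bracket -> illegal
(1,0): flips 1 -> legal
(1,3): no bracket -> illegal
(2,0): no bracket -> illegal
(2,1): flips 1 -> legal
(3,1): no bracket -> illegal
(4,2): flips 1 -> legal
(4,3): flips 2 -> legal
(4,5): flips 2 -> legal

Answer: (0,0) (1,0) (2,1) (4,2) (4,3) (4,5)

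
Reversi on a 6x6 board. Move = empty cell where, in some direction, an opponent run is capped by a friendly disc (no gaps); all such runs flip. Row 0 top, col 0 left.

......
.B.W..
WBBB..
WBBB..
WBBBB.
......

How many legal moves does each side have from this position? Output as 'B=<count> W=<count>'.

Answer: B=2 W=7

Derivation:
-- B to move --
(0,2): no bracket -> illegal
(0,3): flips 1 -> legal
(0,4): flips 1 -> legal
(1,0): no bracket -> illegal
(1,2): no bracket -> illegal
(1,4): no bracket -> illegal
(2,4): no bracket -> illegal
(5,0): no bracket -> illegal
(5,1): no bracket -> illegal
B mobility = 2
-- W to move --
(0,0): no bracket -> illegal
(0,1): no bracket -> illegal
(0,2): flips 1 -> legal
(1,0): no bracket -> illegal
(1,2): flips 1 -> legal
(1,4): no bracket -> illegal
(2,4): flips 3 -> legal
(3,4): flips 3 -> legal
(3,5): no bracket -> illegal
(4,5): flips 4 -> legal
(5,0): no bracket -> illegal
(5,1): no bracket -> illegal
(5,2): flips 1 -> legal
(5,3): flips 5 -> legal
(5,4): no bracket -> illegal
(5,5): no bracket -> illegal
W mobility = 7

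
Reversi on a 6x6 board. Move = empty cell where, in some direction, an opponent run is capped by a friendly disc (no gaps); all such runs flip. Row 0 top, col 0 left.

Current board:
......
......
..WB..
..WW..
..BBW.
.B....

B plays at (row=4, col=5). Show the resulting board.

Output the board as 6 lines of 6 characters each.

Place B at (4,5); scan 8 dirs for brackets.
Dir NW: first cell '.' (not opp) -> no flip
Dir N: first cell '.' (not opp) -> no flip
Dir NE: edge -> no flip
Dir W: opp run (4,4) capped by B -> flip
Dir E: edge -> no flip
Dir SW: first cell '.' (not opp) -> no flip
Dir S: first cell '.' (not opp) -> no flip
Dir SE: edge -> no flip
All flips: (4,4)

Answer: ......
......
..WB..
..WW..
..BBBB
.B....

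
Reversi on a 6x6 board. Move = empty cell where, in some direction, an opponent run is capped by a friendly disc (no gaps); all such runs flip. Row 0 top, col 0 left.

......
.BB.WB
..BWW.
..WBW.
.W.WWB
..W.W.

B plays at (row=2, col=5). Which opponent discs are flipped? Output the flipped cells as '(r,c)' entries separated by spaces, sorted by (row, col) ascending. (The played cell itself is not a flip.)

Answer: (2,3) (2,4)

Derivation:
Dir NW: opp run (1,4), next='.' -> no flip
Dir N: first cell 'B' (not opp) -> no flip
Dir NE: edge -> no flip
Dir W: opp run (2,4) (2,3) capped by B -> flip
Dir E: edge -> no flip
Dir SW: opp run (3,4) (4,3) (5,2), next=edge -> no flip
Dir S: first cell '.' (not opp) -> no flip
Dir SE: edge -> no flip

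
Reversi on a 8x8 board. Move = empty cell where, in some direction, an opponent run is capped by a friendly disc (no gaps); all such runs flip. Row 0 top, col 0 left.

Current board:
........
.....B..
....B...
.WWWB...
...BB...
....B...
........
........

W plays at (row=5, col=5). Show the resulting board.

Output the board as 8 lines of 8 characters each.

Answer: ........
.....B..
....B...
.WWWB...
...BW...
....BW..
........
........

Derivation:
Place W at (5,5); scan 8 dirs for brackets.
Dir NW: opp run (4,4) capped by W -> flip
Dir N: first cell '.' (not opp) -> no flip
Dir NE: first cell '.' (not opp) -> no flip
Dir W: opp run (5,4), next='.' -> no flip
Dir E: first cell '.' (not opp) -> no flip
Dir SW: first cell '.' (not opp) -> no flip
Dir S: first cell '.' (not opp) -> no flip
Dir SE: first cell '.' (not opp) -> no flip
All flips: (4,4)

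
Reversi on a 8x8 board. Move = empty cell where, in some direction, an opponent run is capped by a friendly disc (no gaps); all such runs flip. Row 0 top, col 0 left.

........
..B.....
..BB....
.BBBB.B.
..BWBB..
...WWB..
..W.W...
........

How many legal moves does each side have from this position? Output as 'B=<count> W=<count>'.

Answer: B=7 W=10

Derivation:
-- B to move --
(5,1): no bracket -> illegal
(5,2): flips 3 -> legal
(6,1): no bracket -> illegal
(6,3): flips 3 -> legal
(6,5): flips 2 -> legal
(7,1): flips 2 -> legal
(7,2): no bracket -> illegal
(7,3): flips 1 -> legal
(7,4): flips 2 -> legal
(7,5): flips 2 -> legal
B mobility = 7
-- W to move --
(0,1): no bracket -> illegal
(0,2): no bracket -> illegal
(0,3): no bracket -> illegal
(1,1): no bracket -> illegal
(1,3): flips 2 -> legal
(1,4): no bracket -> illegal
(2,0): flips 2 -> legal
(2,1): flips 1 -> legal
(2,4): flips 2 -> legal
(2,5): flips 1 -> legal
(2,6): no bracket -> illegal
(2,7): flips 2 -> legal
(3,0): no bracket -> illegal
(3,5): flips 1 -> legal
(3,7): no bracket -> illegal
(4,0): no bracket -> illegal
(4,1): flips 1 -> legal
(4,6): flips 3 -> legal
(4,7): no bracket -> illegal
(5,1): no bracket -> illegal
(5,2): no bracket -> illegal
(5,6): flips 1 -> legal
(6,5): no bracket -> illegal
(6,6): no bracket -> illegal
W mobility = 10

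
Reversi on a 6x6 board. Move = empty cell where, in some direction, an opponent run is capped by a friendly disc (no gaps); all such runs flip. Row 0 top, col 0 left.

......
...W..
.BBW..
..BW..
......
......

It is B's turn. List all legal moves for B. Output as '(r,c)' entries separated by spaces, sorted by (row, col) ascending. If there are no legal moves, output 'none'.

(0,2): no bracket -> illegal
(0,3): no bracket -> illegal
(0,4): flips 1 -> legal
(1,2): no bracket -> illegal
(1,4): flips 1 -> legal
(2,4): flips 1 -> legal
(3,4): flips 1 -> legal
(4,2): no bracket -> illegal
(4,3): no bracket -> illegal
(4,4): flips 1 -> legal

Answer: (0,4) (1,4) (2,4) (3,4) (4,4)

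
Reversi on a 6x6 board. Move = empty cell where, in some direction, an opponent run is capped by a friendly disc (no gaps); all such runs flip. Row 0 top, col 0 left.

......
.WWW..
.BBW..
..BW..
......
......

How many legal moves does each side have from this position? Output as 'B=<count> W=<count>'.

Answer: B=9 W=5

Derivation:
-- B to move --
(0,0): flips 1 -> legal
(0,1): flips 1 -> legal
(0,2): flips 1 -> legal
(0,3): flips 1 -> legal
(0,4): flips 1 -> legal
(1,0): no bracket -> illegal
(1,4): flips 1 -> legal
(2,0): no bracket -> illegal
(2,4): flips 1 -> legal
(3,4): flips 1 -> legal
(4,2): no bracket -> illegal
(4,3): no bracket -> illegal
(4,4): flips 1 -> legal
B mobility = 9
-- W to move --
(1,0): no bracket -> illegal
(2,0): flips 2 -> legal
(3,0): flips 1 -> legal
(3,1): flips 3 -> legal
(4,1): flips 1 -> legal
(4,2): flips 2 -> legal
(4,3): no bracket -> illegal
W mobility = 5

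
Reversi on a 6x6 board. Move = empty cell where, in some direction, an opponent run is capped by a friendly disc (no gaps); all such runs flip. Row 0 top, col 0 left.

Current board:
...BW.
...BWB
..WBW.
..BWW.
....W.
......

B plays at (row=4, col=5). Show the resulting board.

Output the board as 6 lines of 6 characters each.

Answer: ...BW.
...BWB
..WBW.
..BWB.
....WB
......

Derivation:
Place B at (4,5); scan 8 dirs for brackets.
Dir NW: opp run (3,4) capped by B -> flip
Dir N: first cell '.' (not opp) -> no flip
Dir NE: edge -> no flip
Dir W: opp run (4,4), next='.' -> no flip
Dir E: edge -> no flip
Dir SW: first cell '.' (not opp) -> no flip
Dir S: first cell '.' (not opp) -> no flip
Dir SE: edge -> no flip
All flips: (3,4)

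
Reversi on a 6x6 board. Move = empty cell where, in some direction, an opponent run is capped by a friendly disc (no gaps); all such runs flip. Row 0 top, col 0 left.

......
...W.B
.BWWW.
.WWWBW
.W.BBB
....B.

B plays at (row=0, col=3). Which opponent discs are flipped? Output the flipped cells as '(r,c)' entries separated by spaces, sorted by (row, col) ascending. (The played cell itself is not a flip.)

Dir NW: edge -> no flip
Dir N: edge -> no flip
Dir NE: edge -> no flip
Dir W: first cell '.' (not opp) -> no flip
Dir E: first cell '.' (not opp) -> no flip
Dir SW: first cell '.' (not opp) -> no flip
Dir S: opp run (1,3) (2,3) (3,3) capped by B -> flip
Dir SE: first cell '.' (not opp) -> no flip

Answer: (1,3) (2,3) (3,3)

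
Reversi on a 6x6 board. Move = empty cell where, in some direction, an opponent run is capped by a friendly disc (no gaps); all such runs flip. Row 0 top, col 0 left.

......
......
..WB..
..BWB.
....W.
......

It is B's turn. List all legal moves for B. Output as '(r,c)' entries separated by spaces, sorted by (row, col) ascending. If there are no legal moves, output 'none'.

Answer: (1,2) (2,1) (4,3) (5,4)

Derivation:
(1,1): no bracket -> illegal
(1,2): flips 1 -> legal
(1,3): no bracket -> illegal
(2,1): flips 1 -> legal
(2,4): no bracket -> illegal
(3,1): no bracket -> illegal
(3,5): no bracket -> illegal
(4,2): no bracket -> illegal
(4,3): flips 1 -> legal
(4,5): no bracket -> illegal
(5,3): no bracket -> illegal
(5,4): flips 1 -> legal
(5,5): no bracket -> illegal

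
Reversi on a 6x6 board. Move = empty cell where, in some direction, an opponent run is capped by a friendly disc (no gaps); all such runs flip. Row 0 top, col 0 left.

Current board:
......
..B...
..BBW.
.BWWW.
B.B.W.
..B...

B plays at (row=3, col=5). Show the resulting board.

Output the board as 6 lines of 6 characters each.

Place B at (3,5); scan 8 dirs for brackets.
Dir NW: opp run (2,4), next='.' -> no flip
Dir N: first cell '.' (not opp) -> no flip
Dir NE: edge -> no flip
Dir W: opp run (3,4) (3,3) (3,2) capped by B -> flip
Dir E: edge -> no flip
Dir SW: opp run (4,4), next='.' -> no flip
Dir S: first cell '.' (not opp) -> no flip
Dir SE: edge -> no flip
All flips: (3,2) (3,3) (3,4)

Answer: ......
..B...
..BBW.
.BBBBB
B.B.W.
..B...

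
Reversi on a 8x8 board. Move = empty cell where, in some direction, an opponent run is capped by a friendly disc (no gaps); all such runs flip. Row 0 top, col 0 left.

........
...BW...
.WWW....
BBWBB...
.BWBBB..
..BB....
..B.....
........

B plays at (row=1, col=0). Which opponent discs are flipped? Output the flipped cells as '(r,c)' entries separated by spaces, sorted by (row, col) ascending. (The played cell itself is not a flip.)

Dir NW: edge -> no flip
Dir N: first cell '.' (not opp) -> no flip
Dir NE: first cell '.' (not opp) -> no flip
Dir W: edge -> no flip
Dir E: first cell '.' (not opp) -> no flip
Dir SW: edge -> no flip
Dir S: first cell '.' (not opp) -> no flip
Dir SE: opp run (2,1) (3,2) capped by B -> flip

Answer: (2,1) (3,2)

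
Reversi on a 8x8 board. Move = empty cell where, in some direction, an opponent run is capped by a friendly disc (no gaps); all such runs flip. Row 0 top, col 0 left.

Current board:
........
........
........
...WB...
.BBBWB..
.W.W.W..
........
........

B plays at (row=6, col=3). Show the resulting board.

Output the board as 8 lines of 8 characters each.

Place B at (6,3); scan 8 dirs for brackets.
Dir NW: first cell '.' (not opp) -> no flip
Dir N: opp run (5,3) capped by B -> flip
Dir NE: first cell '.' (not opp) -> no flip
Dir W: first cell '.' (not opp) -> no flip
Dir E: first cell '.' (not opp) -> no flip
Dir SW: first cell '.' (not opp) -> no flip
Dir S: first cell '.' (not opp) -> no flip
Dir SE: first cell '.' (not opp) -> no flip
All flips: (5,3)

Answer: ........
........
........
...WB...
.BBBWB..
.W.B.W..
...B....
........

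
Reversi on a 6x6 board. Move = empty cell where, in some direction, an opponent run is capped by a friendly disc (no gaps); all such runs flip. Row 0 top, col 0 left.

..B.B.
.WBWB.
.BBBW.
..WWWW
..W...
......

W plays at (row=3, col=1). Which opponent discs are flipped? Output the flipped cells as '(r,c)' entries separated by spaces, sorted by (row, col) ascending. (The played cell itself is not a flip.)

Answer: (2,1) (2,2)

Derivation:
Dir NW: first cell '.' (not opp) -> no flip
Dir N: opp run (2,1) capped by W -> flip
Dir NE: opp run (2,2) capped by W -> flip
Dir W: first cell '.' (not opp) -> no flip
Dir E: first cell 'W' (not opp) -> no flip
Dir SW: first cell '.' (not opp) -> no flip
Dir S: first cell '.' (not opp) -> no flip
Dir SE: first cell 'W' (not opp) -> no flip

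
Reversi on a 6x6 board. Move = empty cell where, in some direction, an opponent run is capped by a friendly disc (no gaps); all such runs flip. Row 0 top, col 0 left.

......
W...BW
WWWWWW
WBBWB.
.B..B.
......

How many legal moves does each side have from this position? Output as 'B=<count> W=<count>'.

-- B to move --
(0,0): no bracket -> illegal
(0,1): no bracket -> illegal
(0,4): no bracket -> illegal
(0,5): no bracket -> illegal
(1,1): flips 3 -> legal
(1,2): flips 2 -> legal
(1,3): flips 1 -> legal
(3,5): no bracket -> illegal
(4,0): no bracket -> illegal
(4,2): no bracket -> illegal
(4,3): no bracket -> illegal
B mobility = 3
-- W to move --
(0,3): flips 1 -> legal
(0,4): flips 1 -> legal
(0,5): flips 1 -> legal
(1,3): flips 1 -> legal
(3,5): flips 1 -> legal
(4,0): flips 1 -> legal
(4,2): flips 2 -> legal
(4,3): flips 2 -> legal
(4,5): flips 1 -> legal
(5,0): flips 2 -> legal
(5,1): flips 2 -> legal
(5,2): flips 1 -> legal
(5,3): no bracket -> illegal
(5,4): flips 2 -> legal
(5,5): flips 1 -> legal
W mobility = 14

Answer: B=3 W=14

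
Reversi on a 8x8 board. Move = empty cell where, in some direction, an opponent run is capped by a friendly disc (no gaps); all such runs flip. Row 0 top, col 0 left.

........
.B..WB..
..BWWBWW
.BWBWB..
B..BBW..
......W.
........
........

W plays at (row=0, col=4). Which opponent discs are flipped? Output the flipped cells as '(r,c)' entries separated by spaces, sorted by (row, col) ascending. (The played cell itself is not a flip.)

Answer: (1,5)

Derivation:
Dir NW: edge -> no flip
Dir N: edge -> no flip
Dir NE: edge -> no flip
Dir W: first cell '.' (not opp) -> no flip
Dir E: first cell '.' (not opp) -> no flip
Dir SW: first cell '.' (not opp) -> no flip
Dir S: first cell 'W' (not opp) -> no flip
Dir SE: opp run (1,5) capped by W -> flip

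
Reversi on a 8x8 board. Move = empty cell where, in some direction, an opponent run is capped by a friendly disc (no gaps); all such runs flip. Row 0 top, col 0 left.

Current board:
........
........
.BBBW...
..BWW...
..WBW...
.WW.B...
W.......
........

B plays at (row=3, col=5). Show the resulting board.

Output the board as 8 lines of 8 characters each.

Answer: ........
........
.BBBW...
..BBBB..
..WBW...
.WW.B...
W.......
........

Derivation:
Place B at (3,5); scan 8 dirs for brackets.
Dir NW: opp run (2,4), next='.' -> no flip
Dir N: first cell '.' (not opp) -> no flip
Dir NE: first cell '.' (not opp) -> no flip
Dir W: opp run (3,4) (3,3) capped by B -> flip
Dir E: first cell '.' (not opp) -> no flip
Dir SW: opp run (4,4), next='.' -> no flip
Dir S: first cell '.' (not opp) -> no flip
Dir SE: first cell '.' (not opp) -> no flip
All flips: (3,3) (3,4)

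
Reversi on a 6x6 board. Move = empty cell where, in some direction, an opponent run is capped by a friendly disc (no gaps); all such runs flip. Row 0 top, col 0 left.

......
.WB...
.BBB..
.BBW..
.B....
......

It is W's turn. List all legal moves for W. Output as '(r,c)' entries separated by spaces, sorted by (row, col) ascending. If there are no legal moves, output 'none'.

Answer: (1,3) (3,0) (5,1)

Derivation:
(0,1): no bracket -> illegal
(0,2): no bracket -> illegal
(0,3): no bracket -> illegal
(1,0): no bracket -> illegal
(1,3): flips 2 -> legal
(1,4): no bracket -> illegal
(2,0): no bracket -> illegal
(2,4): no bracket -> illegal
(3,0): flips 2 -> legal
(3,4): no bracket -> illegal
(4,0): no bracket -> illegal
(4,2): no bracket -> illegal
(4,3): no bracket -> illegal
(5,0): no bracket -> illegal
(5,1): flips 3 -> legal
(5,2): no bracket -> illegal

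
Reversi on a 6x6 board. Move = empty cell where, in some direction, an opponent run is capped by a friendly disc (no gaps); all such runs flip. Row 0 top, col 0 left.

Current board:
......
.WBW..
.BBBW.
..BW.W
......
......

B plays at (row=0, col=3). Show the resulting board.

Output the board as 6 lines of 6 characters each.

Place B at (0,3); scan 8 dirs for brackets.
Dir NW: edge -> no flip
Dir N: edge -> no flip
Dir NE: edge -> no flip
Dir W: first cell '.' (not opp) -> no flip
Dir E: first cell '.' (not opp) -> no flip
Dir SW: first cell 'B' (not opp) -> no flip
Dir S: opp run (1,3) capped by B -> flip
Dir SE: first cell '.' (not opp) -> no flip
All flips: (1,3)

Answer: ...B..
.WBB..
.BBBW.
..BW.W
......
......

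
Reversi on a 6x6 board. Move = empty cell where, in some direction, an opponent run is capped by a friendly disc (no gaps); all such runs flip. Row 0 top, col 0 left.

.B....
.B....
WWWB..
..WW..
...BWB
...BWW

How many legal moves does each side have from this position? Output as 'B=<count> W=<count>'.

Answer: B=4 W=8

Derivation:
-- B to move --
(1,0): flips 2 -> legal
(1,2): no bracket -> illegal
(1,3): no bracket -> illegal
(2,4): no bracket -> illegal
(3,0): no bracket -> illegal
(3,1): flips 1 -> legal
(3,4): no bracket -> illegal
(3,5): flips 1 -> legal
(4,1): flips 1 -> legal
(4,2): no bracket -> illegal
B mobility = 4
-- W to move --
(0,0): flips 1 -> legal
(0,2): flips 1 -> legal
(1,0): no bracket -> illegal
(1,2): no bracket -> illegal
(1,3): flips 1 -> legal
(1,4): flips 1 -> legal
(2,4): flips 1 -> legal
(3,4): no bracket -> illegal
(3,5): flips 1 -> legal
(4,2): flips 1 -> legal
(5,2): flips 1 -> legal
W mobility = 8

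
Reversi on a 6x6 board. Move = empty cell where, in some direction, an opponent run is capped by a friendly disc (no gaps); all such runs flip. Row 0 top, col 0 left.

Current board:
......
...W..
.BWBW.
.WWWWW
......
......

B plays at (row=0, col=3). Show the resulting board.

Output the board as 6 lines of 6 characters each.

Answer: ...B..
...B..
.BWBW.
.WWWWW
......
......

Derivation:
Place B at (0,3); scan 8 dirs for brackets.
Dir NW: edge -> no flip
Dir N: edge -> no flip
Dir NE: edge -> no flip
Dir W: first cell '.' (not opp) -> no flip
Dir E: first cell '.' (not opp) -> no flip
Dir SW: first cell '.' (not opp) -> no flip
Dir S: opp run (1,3) capped by B -> flip
Dir SE: first cell '.' (not opp) -> no flip
All flips: (1,3)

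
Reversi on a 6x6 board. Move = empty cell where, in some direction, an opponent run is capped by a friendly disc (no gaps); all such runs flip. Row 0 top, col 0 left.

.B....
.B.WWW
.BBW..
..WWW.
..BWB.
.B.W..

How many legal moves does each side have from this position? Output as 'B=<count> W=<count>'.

Answer: B=3 W=11

Derivation:
-- B to move --
(0,2): no bracket -> illegal
(0,3): no bracket -> illegal
(0,4): flips 1 -> legal
(0,5): no bracket -> illegal
(1,2): no bracket -> illegal
(2,4): flips 3 -> legal
(2,5): no bracket -> illegal
(3,1): no bracket -> illegal
(3,5): no bracket -> illegal
(4,1): no bracket -> illegal
(4,5): no bracket -> illegal
(5,2): no bracket -> illegal
(5,4): flips 2 -> legal
B mobility = 3
-- W to move --
(0,0): flips 2 -> legal
(0,2): no bracket -> illegal
(1,0): flips 1 -> legal
(1,2): flips 1 -> legal
(2,0): flips 2 -> legal
(3,0): no bracket -> illegal
(3,1): flips 2 -> legal
(3,5): flips 1 -> legal
(4,0): no bracket -> illegal
(4,1): flips 1 -> legal
(4,5): flips 1 -> legal
(5,0): no bracket -> illegal
(5,2): flips 1 -> legal
(5,4): flips 1 -> legal
(5,5): flips 1 -> legal
W mobility = 11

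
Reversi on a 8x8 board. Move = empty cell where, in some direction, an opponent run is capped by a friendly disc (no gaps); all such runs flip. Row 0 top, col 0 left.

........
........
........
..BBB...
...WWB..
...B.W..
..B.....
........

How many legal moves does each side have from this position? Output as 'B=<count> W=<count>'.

-- B to move --
(3,5): flips 1 -> legal
(4,2): flips 2 -> legal
(4,6): no bracket -> illegal
(5,2): flips 1 -> legal
(5,4): flips 2 -> legal
(5,6): no bracket -> illegal
(6,4): no bracket -> illegal
(6,5): flips 1 -> legal
(6,6): flips 2 -> legal
B mobility = 6
-- W to move --
(2,1): flips 1 -> legal
(2,2): flips 1 -> legal
(2,3): flips 1 -> legal
(2,4): flips 1 -> legal
(2,5): flips 1 -> legal
(3,1): no bracket -> illegal
(3,5): flips 1 -> legal
(3,6): no bracket -> illegal
(4,1): no bracket -> illegal
(4,2): no bracket -> illegal
(4,6): flips 1 -> legal
(5,1): no bracket -> illegal
(5,2): no bracket -> illegal
(5,4): no bracket -> illegal
(5,6): no bracket -> illegal
(6,1): no bracket -> illegal
(6,3): flips 1 -> legal
(6,4): no bracket -> illegal
(7,1): flips 2 -> legal
(7,2): no bracket -> illegal
(7,3): no bracket -> illegal
W mobility = 9

Answer: B=6 W=9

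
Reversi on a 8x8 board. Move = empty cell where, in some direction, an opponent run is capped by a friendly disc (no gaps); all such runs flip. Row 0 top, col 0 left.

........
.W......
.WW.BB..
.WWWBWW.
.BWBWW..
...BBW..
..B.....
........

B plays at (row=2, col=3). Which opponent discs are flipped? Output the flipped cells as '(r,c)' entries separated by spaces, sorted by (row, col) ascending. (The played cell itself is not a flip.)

Dir NW: first cell '.' (not opp) -> no flip
Dir N: first cell '.' (not opp) -> no flip
Dir NE: first cell '.' (not opp) -> no flip
Dir W: opp run (2,2) (2,1), next='.' -> no flip
Dir E: first cell 'B' (not opp) -> no flip
Dir SW: opp run (3,2) capped by B -> flip
Dir S: opp run (3,3) capped by B -> flip
Dir SE: first cell 'B' (not opp) -> no flip

Answer: (3,2) (3,3)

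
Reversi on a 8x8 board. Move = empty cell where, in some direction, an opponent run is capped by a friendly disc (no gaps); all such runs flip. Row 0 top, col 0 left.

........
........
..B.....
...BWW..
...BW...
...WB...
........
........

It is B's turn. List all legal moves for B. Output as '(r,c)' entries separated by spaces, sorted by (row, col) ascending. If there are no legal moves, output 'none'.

Answer: (2,4) (2,5) (3,6) (4,5) (5,2) (5,5) (6,3)

Derivation:
(2,3): no bracket -> illegal
(2,4): flips 2 -> legal
(2,5): flips 1 -> legal
(2,6): no bracket -> illegal
(3,6): flips 2 -> legal
(4,2): no bracket -> illegal
(4,5): flips 1 -> legal
(4,6): no bracket -> illegal
(5,2): flips 1 -> legal
(5,5): flips 1 -> legal
(6,2): no bracket -> illegal
(6,3): flips 1 -> legal
(6,4): no bracket -> illegal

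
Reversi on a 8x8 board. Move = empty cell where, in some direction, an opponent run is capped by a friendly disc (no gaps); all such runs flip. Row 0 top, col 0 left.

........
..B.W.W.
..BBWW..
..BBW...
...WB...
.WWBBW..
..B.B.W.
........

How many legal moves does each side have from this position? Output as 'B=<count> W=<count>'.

Answer: B=12 W=13

Derivation:
-- B to move --
(0,3): no bracket -> illegal
(0,4): flips 3 -> legal
(0,5): flips 1 -> legal
(0,6): no bracket -> illegal
(0,7): no bracket -> illegal
(1,3): no bracket -> illegal
(1,5): flips 1 -> legal
(1,7): no bracket -> illegal
(2,6): flips 2 -> legal
(2,7): no bracket -> illegal
(3,5): flips 1 -> legal
(3,6): no bracket -> illegal
(4,0): flips 1 -> legal
(4,1): no bracket -> illegal
(4,2): flips 2 -> legal
(4,5): flips 1 -> legal
(4,6): flips 1 -> legal
(5,0): flips 2 -> legal
(5,6): flips 1 -> legal
(5,7): no bracket -> illegal
(6,0): no bracket -> illegal
(6,1): no bracket -> illegal
(6,3): no bracket -> illegal
(6,5): no bracket -> illegal
(6,7): no bracket -> illegal
(7,5): no bracket -> illegal
(7,6): no bracket -> illegal
(7,7): flips 2 -> legal
B mobility = 12
-- W to move --
(0,1): flips 2 -> legal
(0,2): no bracket -> illegal
(0,3): no bracket -> illegal
(1,1): flips 3 -> legal
(1,3): flips 2 -> legal
(2,1): flips 3 -> legal
(3,1): flips 2 -> legal
(3,5): no bracket -> illegal
(4,1): flips 2 -> legal
(4,2): flips 1 -> legal
(4,5): flips 1 -> legal
(6,1): no bracket -> illegal
(6,3): flips 1 -> legal
(6,5): flips 1 -> legal
(7,1): no bracket -> illegal
(7,2): flips 1 -> legal
(7,3): flips 2 -> legal
(7,4): flips 3 -> legal
(7,5): no bracket -> illegal
W mobility = 13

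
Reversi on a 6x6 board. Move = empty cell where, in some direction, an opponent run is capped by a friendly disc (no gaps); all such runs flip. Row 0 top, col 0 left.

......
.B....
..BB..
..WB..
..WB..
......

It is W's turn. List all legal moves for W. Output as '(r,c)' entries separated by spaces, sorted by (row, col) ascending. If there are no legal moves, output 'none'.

(0,0): no bracket -> illegal
(0,1): no bracket -> illegal
(0,2): no bracket -> illegal
(1,0): no bracket -> illegal
(1,2): flips 1 -> legal
(1,3): no bracket -> illegal
(1,4): flips 1 -> legal
(2,0): no bracket -> illegal
(2,1): no bracket -> illegal
(2,4): flips 1 -> legal
(3,1): no bracket -> illegal
(3,4): flips 1 -> legal
(4,4): flips 1 -> legal
(5,2): no bracket -> illegal
(5,3): no bracket -> illegal
(5,4): flips 1 -> legal

Answer: (1,2) (1,4) (2,4) (3,4) (4,4) (5,4)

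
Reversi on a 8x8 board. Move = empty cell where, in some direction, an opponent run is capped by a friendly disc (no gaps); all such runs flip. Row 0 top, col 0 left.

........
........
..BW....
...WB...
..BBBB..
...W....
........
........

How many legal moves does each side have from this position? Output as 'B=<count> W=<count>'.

Answer: B=7 W=7

Derivation:
-- B to move --
(1,2): flips 1 -> legal
(1,3): flips 2 -> legal
(1,4): no bracket -> illegal
(2,4): flips 2 -> legal
(3,2): flips 1 -> legal
(5,2): no bracket -> illegal
(5,4): no bracket -> illegal
(6,2): flips 1 -> legal
(6,3): flips 1 -> legal
(6,4): flips 1 -> legal
B mobility = 7
-- W to move --
(1,1): flips 1 -> legal
(1,2): no bracket -> illegal
(1,3): no bracket -> illegal
(2,1): flips 1 -> legal
(2,4): no bracket -> illegal
(2,5): no bracket -> illegal
(3,1): flips 1 -> legal
(3,2): no bracket -> illegal
(3,5): flips 2 -> legal
(3,6): no bracket -> illegal
(4,1): no bracket -> illegal
(4,6): no bracket -> illegal
(5,1): flips 1 -> legal
(5,2): no bracket -> illegal
(5,4): no bracket -> illegal
(5,5): flips 1 -> legal
(5,6): flips 2 -> legal
W mobility = 7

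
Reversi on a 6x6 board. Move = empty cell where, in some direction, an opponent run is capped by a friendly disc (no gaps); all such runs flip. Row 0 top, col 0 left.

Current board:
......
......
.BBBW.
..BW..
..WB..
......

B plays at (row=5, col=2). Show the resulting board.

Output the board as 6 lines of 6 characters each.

Answer: ......
......
.BBBW.
..BW..
..BB..
..B...

Derivation:
Place B at (5,2); scan 8 dirs for brackets.
Dir NW: first cell '.' (not opp) -> no flip
Dir N: opp run (4,2) capped by B -> flip
Dir NE: first cell 'B' (not opp) -> no flip
Dir W: first cell '.' (not opp) -> no flip
Dir E: first cell '.' (not opp) -> no flip
Dir SW: edge -> no flip
Dir S: edge -> no flip
Dir SE: edge -> no flip
All flips: (4,2)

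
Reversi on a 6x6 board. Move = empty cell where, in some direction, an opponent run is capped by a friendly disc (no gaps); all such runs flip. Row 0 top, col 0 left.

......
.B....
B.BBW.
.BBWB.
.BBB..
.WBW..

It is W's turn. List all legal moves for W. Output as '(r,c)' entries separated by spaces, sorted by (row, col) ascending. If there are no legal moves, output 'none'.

(0,0): flips 2 -> legal
(0,1): no bracket -> illegal
(0,2): no bracket -> illegal
(1,0): no bracket -> illegal
(1,2): no bracket -> illegal
(1,3): flips 1 -> legal
(1,4): no bracket -> illegal
(2,1): flips 4 -> legal
(2,5): no bracket -> illegal
(3,0): flips 2 -> legal
(3,5): flips 1 -> legal
(4,0): no bracket -> illegal
(4,4): flips 1 -> legal
(4,5): no bracket -> illegal
(5,0): no bracket -> illegal
(5,4): no bracket -> illegal

Answer: (0,0) (1,3) (2,1) (3,0) (3,5) (4,4)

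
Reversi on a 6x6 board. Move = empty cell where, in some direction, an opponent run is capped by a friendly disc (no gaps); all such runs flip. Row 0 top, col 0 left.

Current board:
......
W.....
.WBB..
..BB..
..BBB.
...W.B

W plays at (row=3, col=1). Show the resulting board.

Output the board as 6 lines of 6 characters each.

Place W at (3,1); scan 8 dirs for brackets.
Dir NW: first cell '.' (not opp) -> no flip
Dir N: first cell 'W' (not opp) -> no flip
Dir NE: opp run (2,2), next='.' -> no flip
Dir W: first cell '.' (not opp) -> no flip
Dir E: opp run (3,2) (3,3), next='.' -> no flip
Dir SW: first cell '.' (not opp) -> no flip
Dir S: first cell '.' (not opp) -> no flip
Dir SE: opp run (4,2) capped by W -> flip
All flips: (4,2)

Answer: ......
W.....
.WBB..
.WBB..
..WBB.
...W.B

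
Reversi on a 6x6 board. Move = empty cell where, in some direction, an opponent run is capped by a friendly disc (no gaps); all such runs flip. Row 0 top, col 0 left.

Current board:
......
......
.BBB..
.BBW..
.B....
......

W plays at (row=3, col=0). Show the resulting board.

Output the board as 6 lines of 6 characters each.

Place W at (3,0); scan 8 dirs for brackets.
Dir NW: edge -> no flip
Dir N: first cell '.' (not opp) -> no flip
Dir NE: opp run (2,1), next='.' -> no flip
Dir W: edge -> no flip
Dir E: opp run (3,1) (3,2) capped by W -> flip
Dir SW: edge -> no flip
Dir S: first cell '.' (not opp) -> no flip
Dir SE: opp run (4,1), next='.' -> no flip
All flips: (3,1) (3,2)

Answer: ......
......
.BBB..
WWWW..
.B....
......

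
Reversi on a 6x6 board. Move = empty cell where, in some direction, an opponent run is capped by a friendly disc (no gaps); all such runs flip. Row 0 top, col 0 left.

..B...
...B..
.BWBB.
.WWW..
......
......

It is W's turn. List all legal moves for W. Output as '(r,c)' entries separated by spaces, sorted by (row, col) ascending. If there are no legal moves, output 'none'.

(0,1): no bracket -> illegal
(0,3): flips 2 -> legal
(0,4): flips 1 -> legal
(1,0): flips 1 -> legal
(1,1): flips 1 -> legal
(1,2): no bracket -> illegal
(1,4): flips 1 -> legal
(1,5): flips 1 -> legal
(2,0): flips 1 -> legal
(2,5): flips 2 -> legal
(3,0): no bracket -> illegal
(3,4): no bracket -> illegal
(3,5): no bracket -> illegal

Answer: (0,3) (0,4) (1,0) (1,1) (1,4) (1,5) (2,0) (2,5)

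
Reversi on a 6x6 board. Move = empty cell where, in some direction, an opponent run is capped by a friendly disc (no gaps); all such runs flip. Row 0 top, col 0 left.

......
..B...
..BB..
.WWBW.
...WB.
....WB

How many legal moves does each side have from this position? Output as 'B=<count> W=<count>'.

-- B to move --
(2,0): no bracket -> illegal
(2,1): no bracket -> illegal
(2,4): flips 1 -> legal
(2,5): no bracket -> illegal
(3,0): flips 2 -> legal
(3,5): flips 1 -> legal
(4,0): flips 1 -> legal
(4,1): flips 1 -> legal
(4,2): flips 2 -> legal
(4,5): flips 1 -> legal
(5,2): no bracket -> illegal
(5,3): flips 2 -> legal
B mobility = 8
-- W to move --
(0,1): flips 2 -> legal
(0,2): flips 2 -> legal
(0,3): no bracket -> illegal
(1,1): no bracket -> illegal
(1,3): flips 3 -> legal
(1,4): flips 1 -> legal
(2,1): no bracket -> illegal
(2,4): no bracket -> illegal
(3,5): no bracket -> illegal
(4,2): no bracket -> illegal
(4,5): flips 1 -> legal
(5,3): no bracket -> illegal
W mobility = 5

Answer: B=8 W=5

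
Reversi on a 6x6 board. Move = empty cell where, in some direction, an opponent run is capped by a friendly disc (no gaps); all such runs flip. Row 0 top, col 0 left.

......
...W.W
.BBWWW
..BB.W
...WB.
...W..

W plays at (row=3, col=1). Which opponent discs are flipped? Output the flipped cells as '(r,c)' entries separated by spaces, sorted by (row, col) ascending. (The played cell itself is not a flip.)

Answer: (2,2)

Derivation:
Dir NW: first cell '.' (not opp) -> no flip
Dir N: opp run (2,1), next='.' -> no flip
Dir NE: opp run (2,2) capped by W -> flip
Dir W: first cell '.' (not opp) -> no flip
Dir E: opp run (3,2) (3,3), next='.' -> no flip
Dir SW: first cell '.' (not opp) -> no flip
Dir S: first cell '.' (not opp) -> no flip
Dir SE: first cell '.' (not opp) -> no flip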